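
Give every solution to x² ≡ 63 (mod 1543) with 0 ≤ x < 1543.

441, 1102

Since 1543 ≡ 3 (mod 4), a square root of 63 is 63^((1543+1)/4) = 63^386 mod 1543.
Repeated squaring: 63^2≡883, 63^4≡474, 63^8≡941, 63^16≡1342, 63^32≡283, 63^64≡1396, 63^128≡7, 63^256≡49 (mod 1543).
63^386 = 63^(256+128+2) ≡ 441 (mod 1543).
Check: 441² = 194481 ≡ 63 (mod 1543). The two roots are 441 and 1102.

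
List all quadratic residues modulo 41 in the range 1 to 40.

1 2 4 5 8 9 10 16 18 20 21 23 25 31 32 33 36 37 39 40

Square k = 1,…,20 (k and 41−k give the same square):
1²=1, 2²=4, 3²=9, 4²=16, 5²=25, 6²=36, 7²≡8, 8²≡23, 9²≡40, 10²≡18, 11²≡39, 12²≡21, 13²≡5, 14²≡32, 15²≡20, 16²≡10, 17²≡2, 18²≡37, 19²≡33, 20²≡31 (mod 41).
So the quadratic residues mod 41 are {1, 2, 4, 5, 8, 9, 10, 16, 18, 20, 21, 23, 25, 31, 32, 33, 36, 37, 39, 40}.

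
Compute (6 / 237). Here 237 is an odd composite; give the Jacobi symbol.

0

Pull out 2: since 237 ≡ 5 (mod 8), (2/237) = -1.
Reciprocity: 3 ≡ 3 and 237 ≡ 1 (mod 4), so (3/237) = +(237/3).
Reduce top mod 3: now compute (0/3).
Top reduces to 0: gcd > 1, so the symbol is 0.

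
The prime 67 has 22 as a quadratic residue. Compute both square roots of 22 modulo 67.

25, 42

Since 67 ≡ 3 (mod 4), a square root of 22 is 22^((67+1)/4) = 22^17 mod 67.
Repeated squaring: 22^2≡15, 22^4≡24, 22^8≡40, 22^16≡59 (mod 67).
22^17 = 22^(16+1) ≡ 25 (mod 67).
Check: 25² = 625 ≡ 22 (mod 67). The two roots are 25 and 42.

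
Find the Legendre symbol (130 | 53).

Euler's criterion: (130/53) ≡ 24^26 (mod 53).
24^2 ≡ 46 (mod 53)
24^4 ≡ 49 (mod 53)
24^8 ≡ 16 (mod 53)
24^16 ≡ 44 (mod 53)
24^26 = 24^(16+8+2) ≡ 1 (mod 53).
Result is 1, so (130/53) = 1.

1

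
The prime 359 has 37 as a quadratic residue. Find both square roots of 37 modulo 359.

Since 359 ≡ 3 (mod 4), a square root of 37 is 37^((359+1)/4) = 37^90 mod 359.
Repeated squaring: 37^2≡292, 37^4≡181, 37^8≡92, 37^16≡207, 37^32≡128, 37^64≡229 (mod 359).
37^90 = 37^(64+16+8+2) ≡ 162 (mod 359).
Check: 162² = 26244 ≡ 37 (mod 359). The two roots are 162 and 197.

162, 197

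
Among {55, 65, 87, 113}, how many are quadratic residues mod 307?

(55/307) = -1 → non-residue.
(65/307) = +1 → QR.
(87/307) = +1 → QR.
(113/307) = +1 → QR.
Total quadratic residues among the 4: 3.

3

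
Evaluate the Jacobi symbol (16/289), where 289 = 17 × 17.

Pull out 2^4: since 289 ≡ 1 (mod 8), (2/289) = +1, so (2/289)^4 = +1.
Reached (1/289) = 1. Collecting the sign flips along the way, the symbol is +1.

1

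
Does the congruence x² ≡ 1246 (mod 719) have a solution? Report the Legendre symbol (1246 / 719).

-1

First reduce: 1246 ≡ 527 (mod 719).
Reciprocity: 527 ≡ 3 and 719 ≡ 3 (mod 4), so (527/719) = −(719/527).
Reduce top mod 527: now compute (192/527).
Pull out 2^6: since 527 ≡ 7 (mod 8), (2/527) = +1, so (2/527)^6 = +1.
Reciprocity: 3 ≡ 3 and 527 ≡ 3 (mod 4), so (3/527) = −(527/3).
Reduce top mod 3: now compute (2/3).
Pull out 2: since 3 ≡ 3 (mod 8), (2/3) = -1.
Reached (1/3) = 1. Collecting the sign flips along the way, the symbol is -1.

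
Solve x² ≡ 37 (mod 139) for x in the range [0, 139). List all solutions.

68, 71

Since 139 ≡ 3 (mod 4), a square root of 37 is 37^((139+1)/4) = 37^35 mod 139.
Repeated squaring: 37^2≡118, 37^4≡24, 37^8≡20, 37^16≡122, 37^32≡11 (mod 139).
37^35 = 37^(32+2+1) ≡ 71 (mod 139).
Check: 71² = 5041 ≡ 37 (mod 139). The two roots are 68 and 71.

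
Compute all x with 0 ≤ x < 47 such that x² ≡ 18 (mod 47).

21, 26

Since 47 ≡ 3 (mod 4), a square root of 18 is 18^((47+1)/4) = 18^12 mod 47.
Repeated squaring: 18^2≡42, 18^4≡25, 18^8≡14 (mod 47).
18^12 = 18^(8+4) ≡ 21 (mod 47).
Check: 21² = 441 ≡ 18 (mod 47). The two roots are 21 and 26.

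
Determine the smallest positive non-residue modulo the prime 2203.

(2/2203) = −1, so 2 is the smallest positive non-residue mod 2203.

2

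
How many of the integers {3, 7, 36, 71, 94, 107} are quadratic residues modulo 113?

(3/113) = -1 → non-residue.
(7/113) = +1 → QR.
(36/113) = +1 → QR.
(71/113) = -1 → non-residue.
(94/113) = -1 → non-residue.
(107/113) = -1 → non-residue.
Total quadratic residues among the 6: 2.

2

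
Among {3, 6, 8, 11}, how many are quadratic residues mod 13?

1

(3/13) = +1 → QR.
(6/13) = -1 → non-residue.
(8/13) = -1 → non-residue.
(11/13) = -1 → non-residue.
Total quadratic residues among the 4: 1.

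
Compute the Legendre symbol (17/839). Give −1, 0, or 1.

-1

Euler's criterion: (17/839) ≡ 17^419 (mod 839).
17^2 ≡ 289 (mod 839)
17^4 ≡ 460 (mod 839)
17^8 ≡ 172 (mod 839)
17^16 ≡ 219 (mod 839)
17^32 ≡ 138 (mod 839)
17^64 ≡ 586 (mod 839)
17^128 ≡ 245 (mod 839)
17^256 ≡ 456 (mod 839)
17^419 = 17^(256+128+32+2+1) ≡ 838 (mod 839).
Result is 838 ≡ −1, so (17/839) = −1.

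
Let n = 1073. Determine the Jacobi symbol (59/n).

Reciprocity: 59 ≡ 3 and 1073 ≡ 1 (mod 4), so (59/1073) = +(1073/59).
Reduce top mod 59: now compute (11/59).
Reciprocity: 11 ≡ 3 and 59 ≡ 3 (mod 4), so (11/59) = −(59/11).
Reduce top mod 11: now compute (4/11).
Pull out 2^2: since 11 ≡ 3 (mod 8), (2/11) = -1, so (2/11)^2 = +1.
Reached (1/11) = 1. Collecting the sign flips along the way, the symbol is -1.

-1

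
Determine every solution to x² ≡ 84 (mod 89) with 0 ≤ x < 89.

23, 66

89 ≡ 1 (mod 4), so we find a root by search.
Trying successive values, 23² = 529 ≡ 84 (mod 89). The other root is 89 − 23 = 66.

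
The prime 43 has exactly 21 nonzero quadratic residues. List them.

Square k = 1,…,21 (k and 43−k give the same square):
1²=1, 2²=4, 3²=9, 4²=16, 5²=25, 6²=36, 7²≡6, 8²≡21, 9²≡38, 10²≡14, 11²≡35, 12²≡15, 13²≡40, 14²≡24, 15²≡10, 16²≡41, 17²≡31, 18²≡23, 19²≡17, 20²≡13, 21²≡11 (mod 43).
So the quadratic residues mod 43 are {1, 4, 6, 9, 10, 11, 13, 14, 15, 16, 17, 21, 23, 24, 25, 31, 35, 36, 38, 40, 41}.

1, 4, 6, 9, 10, 11, 13, 14, 15, 16, 17, 21, 23, 24, 25, 31, 35, 36, 38, 40, 41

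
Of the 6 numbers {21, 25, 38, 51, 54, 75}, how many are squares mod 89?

2

(21/89) = +1 → QR.
(25/89) = +1 → QR.
(38/89) = -1 → non-residue.
(51/89) = -1 → non-residue.
(54/89) = -1 → non-residue.
(75/89) = -1 → non-residue.
Total quadratic residues among the 6: 2.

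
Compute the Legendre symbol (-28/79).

First reduce: -28 ≡ 51 (mod 79).
Reciprocity: 51 ≡ 3 and 79 ≡ 3 (mod 4), so (51/79) = −(79/51).
Reduce top mod 51: now compute (28/51).
Pull out 2^2: since 51 ≡ 3 (mod 8), (2/51) = -1, so (2/51)^2 = +1.
Reciprocity: 7 ≡ 3 and 51 ≡ 3 (mod 4), so (7/51) = −(51/7).
Reduce top mod 7: now compute (2/7).
Pull out 2: since 7 ≡ 7 (mod 8), (2/7) = +1.
Reached (1/7) = 1. Collecting the sign flips along the way, the symbol is +1.

1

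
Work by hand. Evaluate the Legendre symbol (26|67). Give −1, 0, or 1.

1

Pull out 2: since 67 ≡ 3 (mod 8), (2/67) = -1.
Reciprocity: 13 ≡ 1 and 67 ≡ 3 (mod 4), so (13/67) = +(67/13).
Reduce top mod 13: now compute (2/13).
Pull out 2: since 13 ≡ 5 (mod 8), (2/13) = -1.
Reached (1/13) = 1. Collecting the sign flips along the way, the symbol is +1.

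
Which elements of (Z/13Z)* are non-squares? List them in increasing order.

2 5 6 7 8 11

Square k = 1,…,6 (k and 13−k give the same square):
1²=1, 2²=4, 3²=9, 4²≡3, 5²≡12, 6²≡10 (mod 13).
The residues are {1, 3, 4, 9, 10, 12}; the non-residues are the remaining 6 nonzero classes.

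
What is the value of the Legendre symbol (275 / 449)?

1

Euler's criterion: (275/449) ≡ 275^224 (mod 449).
275^2 ≡ 193 (mod 449)
275^4 ≡ 431 (mod 449)
275^8 ≡ 324 (mod 449)
275^16 ≡ 359 (mod 449)
275^32 ≡ 18 (mod 449)
275^64 ≡ 324 (mod 449)
275^128 ≡ 359 (mod 449)
275^224 = 275^(128+64+32) ≡ 1 (mod 449).
Result is 1, so (275/449) = 1.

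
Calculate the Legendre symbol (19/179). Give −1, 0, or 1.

Euler's criterion: (19/179) ≡ 19^89 (mod 179).
19^2 ≡ 3 (mod 179)
19^4 ≡ 9 (mod 179)
19^8 ≡ 81 (mod 179)
19^16 ≡ 117 (mod 179)
19^32 ≡ 85 (mod 179)
19^64 ≡ 65 (mod 179)
19^89 = 19^(64+16+8+1) ≡ 1 (mod 179).
Result is 1, so (19/179) = 1.

1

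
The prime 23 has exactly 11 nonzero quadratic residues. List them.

Square k = 1,…,11 (k and 23−k give the same square):
1²=1, 2²=4, 3²=9, 4²=16, 5²≡2, 6²≡13, 7²≡3, 8²≡18, 9²≡12, 10²≡8, 11²≡6 (mod 23).
So the quadratic residues mod 23 are {1, 2, 3, 4, 6, 8, 9, 12, 13, 16, 18}.

1, 2, 3, 4, 6, 8, 9, 12, 13, 16, 18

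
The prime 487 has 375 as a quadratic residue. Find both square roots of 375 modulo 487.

Since 487 ≡ 3 (mod 4), a square root of 375 is 375^((487+1)/4) = 375^122 mod 487.
Repeated squaring: 375^2≡369, 375^4≡288, 375^8≡154, 375^16≡340, 375^32≡181, 375^64≡132 (mod 487).
375^122 = 375^(64+32+16+8+2) ≡ 146 (mod 487).
Check: 146² = 21316 ≡ 375 (mod 487). The two roots are 146 and 341.

146, 341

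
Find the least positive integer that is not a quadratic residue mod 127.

3

(2/127) = +1, so 2 is a residue.
(3/127) = −1, so 3 is the smallest positive non-residue mod 127.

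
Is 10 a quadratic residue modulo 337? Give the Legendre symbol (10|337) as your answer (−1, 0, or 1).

Pull out 2: since 337 ≡ 1 (mod 8), (2/337) = +1.
Reciprocity: 5 ≡ 1 and 337 ≡ 1 (mod 4), so (5/337) = +(337/5).
Reduce top mod 5: now compute (2/5).
Pull out 2: since 5 ≡ 5 (mod 8), (2/5) = -1.
Reached (1/5) = 1. Collecting the sign flips along the way, the symbol is -1.

-1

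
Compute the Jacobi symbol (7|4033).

1

Reciprocity: 7 ≡ 3 and 4033 ≡ 1 (mod 4), so (7/4033) = +(4033/7).
Reduce top mod 7: now compute (1/7).
Reached (1/7) = 1. Collecting the sign flips along the way, the symbol is +1.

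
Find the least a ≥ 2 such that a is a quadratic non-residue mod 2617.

(2/2617) = +1, so 2 is a residue.
(3/2617) = +1, so 3 is a residue.
(4/2617) = +1, so 4 is a residue.
(5/2617) = −1, so 5 is the smallest positive non-residue mod 2617.

5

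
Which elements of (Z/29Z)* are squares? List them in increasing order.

Square k = 1,…,14 (k and 29−k give the same square):
1²=1, 2²=4, 3²=9, 4²=16, 5²=25, 6²≡7, 7²≡20, 8²≡6, 9²≡23, 10²≡13, 11²≡5, 12²≡28, 13²≡24, 14²≡22 (mod 29).
So the quadratic residues mod 29 are {1, 4, 5, 6, 7, 9, 13, 16, 20, 22, 23, 24, 25, 28}.

1,4,5,6,7,9,13,16,20,22,23,24,25,28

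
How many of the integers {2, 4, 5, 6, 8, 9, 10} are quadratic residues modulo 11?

3

(2/11) = -1 → non-residue.
(4/11) = +1 → QR.
(5/11) = +1 → QR.
(6/11) = -1 → non-residue.
(8/11) = -1 → non-residue.
(9/11) = +1 → QR.
(10/11) = -1 → non-residue.
Total quadratic residues among the 7: 3.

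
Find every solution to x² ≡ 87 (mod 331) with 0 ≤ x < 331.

114, 217

Since 331 ≡ 3 (mod 4), a square root of 87 is 87^((331+1)/4) = 87^83 mod 331.
Repeated squaring: 87^2≡287, 87^4≡281, 87^8≡183, 87^16≡58, 87^32≡54, 87^64≡268 (mod 331).
87^83 = 87^(64+16+2+1) ≡ 114 (mod 331).
Check: 114² = 12996 ≡ 87 (mod 331). The two roots are 114 and 217.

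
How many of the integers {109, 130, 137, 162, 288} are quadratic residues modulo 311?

(109/311) = +1 → QR.
(130/311) = +1 → QR.
(137/311) = +1 → QR.
(162/311) = +1 → QR.
(288/311) = +1 → QR.
Total quadratic residues among the 5: 5.

5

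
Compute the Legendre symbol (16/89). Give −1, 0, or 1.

Pull out 2^4: since 89 ≡ 1 (mod 8), (2/89) = +1, so (2/89)^4 = +1.
Reached (1/89) = 1. Collecting the sign flips along the way, the symbol is +1.

1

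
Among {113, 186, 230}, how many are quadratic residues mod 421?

(113/421) = +1 → QR.
(186/421) = -1 → non-residue.
(230/421) = +1 → QR.
Total quadratic residues among the 3: 2.

2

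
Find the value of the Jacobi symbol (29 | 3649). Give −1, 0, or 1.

1

Reciprocity: 29 ≡ 1 and 3649 ≡ 1 (mod 4), so (29/3649) = +(3649/29).
Reduce top mod 29: now compute (24/29).
Pull out 2^3: since 29 ≡ 5 (mod 8), (2/29) = -1, so (2/29)^3 = -1.
Reciprocity: 3 ≡ 3 and 29 ≡ 1 (mod 4), so (3/29) = +(29/3).
Reduce top mod 3: now compute (2/3).
Pull out 2: since 3 ≡ 3 (mod 8), (2/3) = -1.
Reached (1/3) = 1. Collecting the sign flips along the way, the symbol is +1.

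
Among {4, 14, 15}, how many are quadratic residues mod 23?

1

(4/23) = +1 → QR.
(14/23) = -1 → non-residue.
(15/23) = -1 → non-residue.
Total quadratic residues among the 3: 1.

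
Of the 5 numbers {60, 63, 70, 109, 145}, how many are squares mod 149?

(60/149) = -1 → non-residue.
(63/149) = +1 → QR.
(70/149) = -1 → non-residue.
(109/149) = -1 → non-residue.
(145/149) = +1 → QR.
Total quadratic residues among the 5: 2.

2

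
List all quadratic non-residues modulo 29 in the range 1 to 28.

Square k = 1,…,14 (k and 29−k give the same square):
1²=1, 2²=4, 3²=9, 4²=16, 5²=25, 6²≡7, 7²≡20, 8²≡6, 9²≡23, 10²≡13, 11²≡5, 12²≡28, 13²≡24, 14²≡22 (mod 29).
The residues are {1, 4, 5, 6, 7, 9, 13, 16, 20, 22, 23, 24, 25, 28}; the non-residues are the remaining 14 nonzero classes.

2,3,8,10,11,12,14,15,17,18,19,21,26,27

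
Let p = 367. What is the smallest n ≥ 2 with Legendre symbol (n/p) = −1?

3

(2/367) = +1, so 2 is a residue.
(3/367) = −1, so 3 is the smallest positive non-residue mod 367.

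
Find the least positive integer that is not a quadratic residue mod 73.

5

(2/73) = +1, so 2 is a residue.
(3/73) = +1, so 3 is a residue.
(4/73) = +1, so 4 is a residue.
(5/73) = −1, so 5 is the smallest positive non-residue mod 73.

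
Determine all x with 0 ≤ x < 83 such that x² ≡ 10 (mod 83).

Since 83 ≡ 3 (mod 4), a square root of 10 is 10^((83+1)/4) = 10^21 mod 83.
Repeated squaring: 10^2≡17, 10^4≡40, 10^8≡23, 10^16≡31 (mod 83).
10^21 = 10^(16+4+1) ≡ 33 (mod 83).
Check: 33² = 1089 ≡ 10 (mod 83). The two roots are 33 and 50.

33, 50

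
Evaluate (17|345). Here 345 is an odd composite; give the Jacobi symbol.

-1

Reciprocity: 17 ≡ 1 and 345 ≡ 1 (mod 4), so (17/345) = +(345/17).
Reduce top mod 17: now compute (5/17).
Reciprocity: 5 ≡ 1 and 17 ≡ 1 (mod 4), so (5/17) = +(17/5).
Reduce top mod 5: now compute (2/5).
Pull out 2: since 5 ≡ 5 (mod 8), (2/5) = -1.
Reached (1/5) = 1. Collecting the sign flips along the way, the symbol is -1.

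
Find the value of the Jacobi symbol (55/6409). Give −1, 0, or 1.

Reciprocity: 55 ≡ 3 and 6409 ≡ 1 (mod 4), so (55/6409) = +(6409/55).
Reduce top mod 55: now compute (29/55).
Reciprocity: 29 ≡ 1 and 55 ≡ 3 (mod 4), so (29/55) = +(55/29).
Reduce top mod 29: now compute (26/29).
Pull out 2: since 29 ≡ 5 (mod 8), (2/29) = -1.
Reciprocity: 13 ≡ 1 and 29 ≡ 1 (mod 4), so (13/29) = +(29/13).
Reduce top mod 13: now compute (3/13).
Reciprocity: 3 ≡ 3 and 13 ≡ 1 (mod 4), so (3/13) = +(13/3).
Reduce top mod 3: now compute (1/3).
Reached (1/3) = 1. Collecting the sign flips along the way, the symbol is -1.

-1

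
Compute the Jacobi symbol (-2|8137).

First reduce: -2 ≡ 8135 (mod 8137).
Reciprocity: 8135 ≡ 3 and 8137 ≡ 1 (mod 4), so (8135/8137) = +(8137/8135).
Reduce top mod 8135: now compute (2/8135).
Pull out 2: since 8135 ≡ 7 (mod 8), (2/8135) = +1.
Reached (1/8135) = 1. Collecting the sign flips along the way, the symbol is +1.

1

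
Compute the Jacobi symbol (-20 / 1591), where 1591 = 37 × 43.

First reduce: -20 ≡ 1571 (mod 1591).
Reciprocity: 1571 ≡ 3 and 1591 ≡ 3 (mod 4), so (1571/1591) = −(1591/1571).
Reduce top mod 1571: now compute (20/1571).
Pull out 2^2: since 1571 ≡ 3 (mod 8), (2/1571) = -1, so (2/1571)^2 = +1.
Reciprocity: 5 ≡ 1 and 1571 ≡ 3 (mod 4), so (5/1571) = +(1571/5).
Reduce top mod 5: now compute (1/5).
Reached (1/5) = 1. Collecting the sign flips along the way, the symbol is -1.

-1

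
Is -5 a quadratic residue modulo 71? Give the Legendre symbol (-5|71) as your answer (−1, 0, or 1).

-1

Euler's criterion: (-5/71) ≡ 66^35 (mod 71).
66^2 ≡ 25 (mod 71)
66^4 ≡ 57 (mod 71)
66^8 ≡ 54 (mod 71)
66^16 ≡ 5 (mod 71)
66^32 ≡ 25 (mod 71)
66^35 = 66^(32+2+1) ≡ 70 (mod 71).
Result is 70 ≡ −1, so (-5/71) = −1.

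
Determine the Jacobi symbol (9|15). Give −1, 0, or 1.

0

Reciprocity: 9 ≡ 1 and 15 ≡ 3 (mod 4), so (9/15) = +(15/9).
Reduce top mod 9: now compute (6/9).
Pull out 2: since 9 ≡ 1 (mod 8), (2/9) = +1.
Reciprocity: 3 ≡ 3 and 9 ≡ 1 (mod 4), so (3/9) = +(9/3).
Reduce top mod 3: now compute (0/3).
Top reduces to 0: gcd > 1, so the symbol is 0.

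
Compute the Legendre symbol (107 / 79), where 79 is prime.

First reduce: 107 ≡ 28 (mod 79).
Pull out 2^2: since 79 ≡ 7 (mod 8), (2/79) = +1, so (2/79)^2 = +1.
Reciprocity: 7 ≡ 3 and 79 ≡ 3 (mod 4), so (7/79) = −(79/7).
Reduce top mod 7: now compute (2/7).
Pull out 2: since 7 ≡ 7 (mod 8), (2/7) = +1.
Reached (1/7) = 1. Collecting the sign flips along the way, the symbol is -1.

-1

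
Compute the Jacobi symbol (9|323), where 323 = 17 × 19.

1

Reciprocity: 9 ≡ 1 and 323 ≡ 3 (mod 4), so (9/323) = +(323/9).
Reduce top mod 9: now compute (8/9).
Pull out 2^3: since 9 ≡ 1 (mod 8), (2/9) = +1, so (2/9)^3 = +1.
Reached (1/9) = 1. Collecting the sign flips along the way, the symbol is +1.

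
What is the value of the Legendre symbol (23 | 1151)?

Reciprocity: 23 ≡ 3 and 1151 ≡ 3 (mod 4), so (23/1151) = −(1151/23).
Reduce top mod 23: now compute (1/23).
Reached (1/23) = 1. Collecting the sign flips along the way, the symbol is -1.

-1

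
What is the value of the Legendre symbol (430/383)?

First reduce: 430 ≡ 47 (mod 383).
Reciprocity: 47 ≡ 3 and 383 ≡ 3 (mod 4), so (47/383) = −(383/47).
Reduce top mod 47: now compute (7/47).
Reciprocity: 7 ≡ 3 and 47 ≡ 3 (mod 4), so (7/47) = −(47/7).
Reduce top mod 7: now compute (5/7).
Reciprocity: 5 ≡ 1 and 7 ≡ 3 (mod 4), so (5/7) = +(7/5).
Reduce top mod 5: now compute (2/5).
Pull out 2: since 5 ≡ 5 (mod 8), (2/5) = -1.
Reached (1/5) = 1. Collecting the sign flips along the way, the symbol is -1.

-1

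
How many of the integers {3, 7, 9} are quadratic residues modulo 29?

(3/29) = -1 → non-residue.
(7/29) = +1 → QR.
(9/29) = +1 → QR.
Total quadratic residues among the 3: 2.

2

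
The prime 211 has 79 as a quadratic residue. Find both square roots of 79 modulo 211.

Since 211 ≡ 3 (mod 4), a square root of 79 is 79^((211+1)/4) = 79^53 mod 211.
Repeated squaring: 79^2≡122, 79^4≡114, 79^8≡125, 79^16≡11, 79^32≡121 (mod 211).
79^53 = 79^(32+16+4+1) ≡ 76 (mod 211).
Check: 76² = 5776 ≡ 79 (mod 211). The two roots are 76 and 135.

76, 135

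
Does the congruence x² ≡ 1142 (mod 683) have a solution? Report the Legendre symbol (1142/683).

-1

Euler's criterion: (1142/683) ≡ 459^341 (mod 683).
459^2 ≡ 317 (mod 683)
459^4 ≡ 88 (mod 683)
459^8 ≡ 231 (mod 683)
459^16 ≡ 87 (mod 683)
459^32 ≡ 56 (mod 683)
459^64 ≡ 404 (mod 683)
459^128 ≡ 662 (mod 683)
459^256 ≡ 441 (mod 683)
459^341 = 459^(256+64+16+4+1) ≡ 682 (mod 683).
Result is 682 ≡ −1, so (1142/683) = −1.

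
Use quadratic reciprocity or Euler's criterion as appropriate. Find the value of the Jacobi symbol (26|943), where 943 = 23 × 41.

-1

Pull out 2: since 943 ≡ 7 (mod 8), (2/943) = +1.
Reciprocity: 13 ≡ 1 and 943 ≡ 3 (mod 4), so (13/943) = +(943/13).
Reduce top mod 13: now compute (7/13).
Reciprocity: 7 ≡ 3 and 13 ≡ 1 (mod 4), so (7/13) = +(13/7).
Reduce top mod 7: now compute (6/7).
Pull out 2: since 7 ≡ 7 (mod 8), (2/7) = +1.
Reciprocity: 3 ≡ 3 and 7 ≡ 3 (mod 4), so (3/7) = −(7/3).
Reduce top mod 3: now compute (1/3).
Reached (1/3) = 1. Collecting the sign flips along the way, the symbol is -1.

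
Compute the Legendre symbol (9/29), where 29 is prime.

1

Reciprocity: 9 ≡ 1 and 29 ≡ 1 (mod 4), so (9/29) = +(29/9).
Reduce top mod 9: now compute (2/9).
Pull out 2: since 9 ≡ 1 (mod 8), (2/9) = +1.
Reached (1/9) = 1. Collecting the sign flips along the way, the symbol is +1.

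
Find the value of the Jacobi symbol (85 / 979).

-1

Reciprocity: 85 ≡ 1 and 979 ≡ 3 (mod 4), so (85/979) = +(979/85).
Reduce top mod 85: now compute (44/85).
Pull out 2^2: since 85 ≡ 5 (mod 8), (2/85) = -1, so (2/85)^2 = +1.
Reciprocity: 11 ≡ 3 and 85 ≡ 1 (mod 4), so (11/85) = +(85/11).
Reduce top mod 11: now compute (8/11).
Pull out 2^3: since 11 ≡ 3 (mod 8), (2/11) = -1, so (2/11)^3 = -1.
Reached (1/11) = 1. Collecting the sign flips along the way, the symbol is -1.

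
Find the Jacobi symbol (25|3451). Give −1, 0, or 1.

1

Reciprocity: 25 ≡ 1 and 3451 ≡ 3 (mod 4), so (25/3451) = +(3451/25).
Reduce top mod 25: now compute (1/25).
Reached (1/25) = 1. Collecting the sign flips along the way, the symbol is +1.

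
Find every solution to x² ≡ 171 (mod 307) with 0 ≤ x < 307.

103, 204

Since 307 ≡ 3 (mod 4), a square root of 171 is 171^((307+1)/4) = 171^77 mod 307.
Repeated squaring: 171^2≡76, 171^4≡250, 171^8≡179, 171^16≡113, 171^32≡182, 171^64≡275 (mod 307).
171^77 = 171^(64+8+4+1) ≡ 103 (mod 307).
Check: 103² = 10609 ≡ 171 (mod 307). The two roots are 103 and 204.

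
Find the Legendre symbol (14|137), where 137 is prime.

Pull out 2: since 137 ≡ 1 (mod 8), (2/137) = +1.
Reciprocity: 7 ≡ 3 and 137 ≡ 1 (mod 4), so (7/137) = +(137/7).
Reduce top mod 7: now compute (4/7).
Pull out 2^2: since 7 ≡ 7 (mod 8), (2/7) = +1, so (2/7)^2 = +1.
Reached (1/7) = 1. Collecting the sign flips along the way, the symbol is +1.

1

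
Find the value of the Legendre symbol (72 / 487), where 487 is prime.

1

Euler's criterion: (72/487) ≡ 72^243 (mod 487).
72^2 ≡ 314 (mod 487)
72^4 ≡ 222 (mod 487)
72^8 ≡ 97 (mod 487)
72^16 ≡ 156 (mod 487)
72^32 ≡ 473 (mod 487)
72^64 ≡ 196 (mod 487)
72^128 ≡ 430 (mod 487)
72^243 = 72^(128+64+32+16+2+1) ≡ 1 (mod 487).
Result is 1, so (72/487) = 1.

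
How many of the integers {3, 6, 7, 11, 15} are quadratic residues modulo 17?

1

(3/17) = -1 → non-residue.
(6/17) = -1 → non-residue.
(7/17) = -1 → non-residue.
(11/17) = -1 → non-residue.
(15/17) = +1 → QR.
Total quadratic residues among the 5: 1.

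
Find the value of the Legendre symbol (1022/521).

1

Euler's criterion: (1022/521) ≡ 501^260 (mod 521).
501^2 ≡ 400 (mod 521)
501^4 ≡ 53 (mod 521)
501^8 ≡ 204 (mod 521)
501^16 ≡ 457 (mod 521)
501^32 ≡ 449 (mod 521)
501^64 ≡ 495 (mod 521)
501^128 ≡ 155 (mod 521)
501^256 ≡ 59 (mod 521)
501^260 = 501^(256+4) ≡ 1 (mod 521).
Result is 1, so (1022/521) = 1.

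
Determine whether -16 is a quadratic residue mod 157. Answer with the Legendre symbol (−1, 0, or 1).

1

First reduce: -16 ≡ 141 (mod 157).
Reciprocity: 141 ≡ 1 and 157 ≡ 1 (mod 4), so (141/157) = +(157/141).
Reduce top mod 141: now compute (16/141).
Pull out 2^4: since 141 ≡ 5 (mod 8), (2/141) = -1, so (2/141)^4 = +1.
Reached (1/141) = 1. Collecting the sign flips along the way, the symbol is +1.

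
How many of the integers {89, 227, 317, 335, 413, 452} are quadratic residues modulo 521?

2

(89/521) = -1 → non-residue.
(227/521) = -1 → non-residue.
(317/521) = +1 → QR.
(335/521) = -1 → non-residue.
(413/521) = -1 → non-residue.
(452/521) = +1 → QR.
Total quadratic residues among the 6: 2.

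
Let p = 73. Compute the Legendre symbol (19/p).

Reciprocity: 19 ≡ 3 and 73 ≡ 1 (mod 4), so (19/73) = +(73/19).
Reduce top mod 19: now compute (16/19).
Pull out 2^4: since 19 ≡ 3 (mod 8), (2/19) = -1, so (2/19)^4 = +1.
Reached (1/19) = 1. Collecting the sign flips along the way, the symbol is +1.

1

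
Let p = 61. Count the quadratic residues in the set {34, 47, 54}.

2

(34/61) = +1 → QR.
(47/61) = +1 → QR.
(54/61) = -1 → non-residue.
Total quadratic residues among the 3: 2.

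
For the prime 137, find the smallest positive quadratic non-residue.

3

(2/137) = +1, so 2 is a residue.
(3/137) = −1, so 3 is the smallest positive non-residue mod 137.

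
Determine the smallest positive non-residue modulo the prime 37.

2

(2/37) = −1, so 2 is the smallest positive non-residue mod 37.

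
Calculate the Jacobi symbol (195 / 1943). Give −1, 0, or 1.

1

Reciprocity: 195 ≡ 3 and 1943 ≡ 3 (mod 4), so (195/1943) = −(1943/195).
Reduce top mod 195: now compute (188/195).
Pull out 2^2: since 195 ≡ 3 (mod 8), (2/195) = -1, so (2/195)^2 = +1.
Reciprocity: 47 ≡ 3 and 195 ≡ 3 (mod 4), so (47/195) = −(195/47).
Reduce top mod 47: now compute (7/47).
Reciprocity: 7 ≡ 3 and 47 ≡ 3 (mod 4), so (7/47) = −(47/7).
Reduce top mod 7: now compute (5/7).
Reciprocity: 5 ≡ 1 and 7 ≡ 3 (mod 4), so (5/7) = +(7/5).
Reduce top mod 5: now compute (2/5).
Pull out 2: since 5 ≡ 5 (mod 8), (2/5) = -1.
Reached (1/5) = 1. Collecting the sign flips along the way, the symbol is +1.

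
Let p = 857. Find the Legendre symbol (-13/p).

Euler's criterion: (-13/857) ≡ 844^428 (mod 857).
844^2 ≡ 169 (mod 857)
844^4 ≡ 280 (mod 857)
844^8 ≡ 413 (mod 857)
844^16 ≡ 26 (mod 857)
844^32 ≡ 676 (mod 857)
844^64 ≡ 195 (mod 857)
844^128 ≡ 317 (mod 857)
844^256 ≡ 220 (mod 857)
844^428 = 844^(256+128+32+8+4) ≡ 1 (mod 857).
Result is 1, so (-13/857) = 1.

1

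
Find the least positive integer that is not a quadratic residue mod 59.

(2/59) = −1, so 2 is the smallest positive non-residue mod 59.

2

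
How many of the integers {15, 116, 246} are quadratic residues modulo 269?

(15/269) = -1 → non-residue.
(116/269) = -1 → non-residue.
(246/269) = +1 → QR.
Total quadratic residues among the 3: 1.

1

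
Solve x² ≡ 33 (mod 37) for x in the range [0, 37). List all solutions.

37 ≡ 1 (mod 4), so we find a root by search.
Trying successive values, 12² = 144 ≡ 33 (mod 37). The other root is 37 − 12 = 25.

12, 25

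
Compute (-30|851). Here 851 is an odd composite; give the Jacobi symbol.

First reduce: -30 ≡ 821 (mod 851).
Reciprocity: 821 ≡ 1 and 851 ≡ 3 (mod 4), so (821/851) = +(851/821).
Reduce top mod 821: now compute (30/821).
Pull out 2: since 821 ≡ 5 (mod 8), (2/821) = -1.
Reciprocity: 15 ≡ 3 and 821 ≡ 1 (mod 4), so (15/821) = +(821/15).
Reduce top mod 15: now compute (11/15).
Reciprocity: 11 ≡ 3 and 15 ≡ 3 (mod 4), so (11/15) = −(15/11).
Reduce top mod 11: now compute (4/11).
Pull out 2^2: since 11 ≡ 3 (mod 8), (2/11) = -1, so (2/11)^2 = +1.
Reached (1/11) = 1. Collecting the sign flips along the way, the symbol is +1.

1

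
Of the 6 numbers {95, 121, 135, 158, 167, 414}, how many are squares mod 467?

(95/467) = +1 → QR.
(121/467) = +1 → QR.
(135/467) = -1 → non-residue.
(158/467) = +1 → QR.
(167/467) = -1 → non-residue.
(414/467) = -1 → non-residue.
Total quadratic residues among the 6: 3.

3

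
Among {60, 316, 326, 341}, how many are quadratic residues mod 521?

(60/521) = -1 → non-residue.
(316/521) = -1 → non-residue.
(326/521) = -1 → non-residue.
(341/521) = +1 → QR.
Total quadratic residues among the 4: 1.

1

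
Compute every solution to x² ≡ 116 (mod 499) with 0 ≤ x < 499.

Since 499 ≡ 3 (mod 4), a square root of 116 is 116^((499+1)/4) = 116^125 mod 499.
Repeated squaring: 116^2≡482, 116^4≡289, 116^8≡188, 116^16≡414, 116^32≡239, 116^64≡235 (mod 499).
116^125 = 116^(64+32+16+8+4+1) ≡ 409 (mod 499).
Check: 409² = 167281 ≡ 116 (mod 499). The two roots are 90 and 409.

90, 409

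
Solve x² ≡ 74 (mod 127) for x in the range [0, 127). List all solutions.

Since 127 ≡ 3 (mod 4), a square root of 74 is 74^((127+1)/4) = 74^32 mod 127.
Repeated squaring: 74^2≡15, 74^4≡98, 74^8≡79, 74^16≡18, 74^32≡70 (mod 127).
74^32 = 74^(32) ≡ 70 (mod 127).
Check: 70² = 4900 ≡ 74 (mod 127). The two roots are 57 and 70.

57, 70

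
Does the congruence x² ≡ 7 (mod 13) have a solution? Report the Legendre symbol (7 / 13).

-1

Euler's criterion: (7/13) ≡ 7^6 (mod 13).
7^2 ≡ 10 (mod 13)
7^4 ≡ 9 (mod 13)
7^6 = 7^(4+2) ≡ 12 (mod 13).
Result is 12 ≡ −1, so (7/13) = −1.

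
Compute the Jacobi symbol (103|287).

-1

Reciprocity: 103 ≡ 3 and 287 ≡ 3 (mod 4), so (103/287) = −(287/103).
Reduce top mod 103: now compute (81/103).
Reciprocity: 81 ≡ 1 and 103 ≡ 3 (mod 4), so (81/103) = +(103/81).
Reduce top mod 81: now compute (22/81).
Pull out 2: since 81 ≡ 1 (mod 8), (2/81) = +1.
Reciprocity: 11 ≡ 3 and 81 ≡ 1 (mod 4), so (11/81) = +(81/11).
Reduce top mod 11: now compute (4/11).
Pull out 2^2: since 11 ≡ 3 (mod 8), (2/11) = -1, so (2/11)^2 = +1.
Reached (1/11) = 1. Collecting the sign flips along the way, the symbol is -1.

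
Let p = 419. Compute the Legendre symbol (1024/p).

Euler's criterion: (1024/419) ≡ 186^209 (mod 419).
186^2 ≡ 238 (mod 419)
186^4 ≡ 79 (mod 419)
186^8 ≡ 375 (mod 419)
186^16 ≡ 260 (mod 419)
186^32 ≡ 141 (mod 419)
186^64 ≡ 188 (mod 419)
186^128 ≡ 148 (mod 419)
186^209 = 186^(128+64+16+1) ≡ 1 (mod 419).
Result is 1, so (1024/419) = 1.

1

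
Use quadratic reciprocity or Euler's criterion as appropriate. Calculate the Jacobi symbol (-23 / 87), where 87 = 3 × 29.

First reduce: -23 ≡ 64 (mod 87).
Pull out 2^6: since 87 ≡ 7 (mod 8), (2/87) = +1, so (2/87)^6 = +1.
Reached (1/87) = 1. Collecting the sign flips along the way, the symbol is +1.

1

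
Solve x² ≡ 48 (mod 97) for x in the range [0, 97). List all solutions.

40, 57

97 ≡ 1 (mod 4), so we find a root by search.
Trying successive values, 40² = 1600 ≡ 48 (mod 97). The other root is 97 − 40 = 57.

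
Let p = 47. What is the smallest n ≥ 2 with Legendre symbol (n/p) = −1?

(2/47) = +1, so 2 is a residue.
(3/47) = +1, so 3 is a residue.
(4/47) = +1, so 4 is a residue.
(5/47) = −1, so 5 is the smallest positive non-residue mod 47.

5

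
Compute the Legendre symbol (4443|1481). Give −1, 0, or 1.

First reduce: 4443 ≡ 0 (mod 1481).
Top reduces to 0: gcd > 1, so the symbol is 0.

0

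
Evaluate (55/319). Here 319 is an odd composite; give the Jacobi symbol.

0

Reciprocity: 55 ≡ 3 and 319 ≡ 3 (mod 4), so (55/319) = −(319/55).
Reduce top mod 55: now compute (44/55).
Pull out 2^2: since 55 ≡ 7 (mod 8), (2/55) = +1, so (2/55)^2 = +1.
Reciprocity: 11 ≡ 3 and 55 ≡ 3 (mod 4), so (11/55) = −(55/11).
Reduce top mod 11: now compute (0/11).
Top reduces to 0: gcd > 1, so the symbol is 0.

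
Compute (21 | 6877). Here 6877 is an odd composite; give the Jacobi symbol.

Reciprocity: 21 ≡ 1 and 6877 ≡ 1 (mod 4), so (21/6877) = +(6877/21).
Reduce top mod 21: now compute (10/21).
Pull out 2: since 21 ≡ 5 (mod 8), (2/21) = -1.
Reciprocity: 5 ≡ 1 and 21 ≡ 1 (mod 4), so (5/21) = +(21/5).
Reduce top mod 5: now compute (1/5).
Reached (1/5) = 1. Collecting the sign flips along the way, the symbol is -1.

-1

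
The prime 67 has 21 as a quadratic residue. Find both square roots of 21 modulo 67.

Since 67 ≡ 3 (mod 4), a square root of 21 is 21^((67+1)/4) = 21^17 mod 67.
Repeated squaring: 21^2≡39, 21^4≡47, 21^8≡65, 21^16≡4 (mod 67).
21^17 = 21^(16+1) ≡ 17 (mod 67).
Check: 17² = 289 ≡ 21 (mod 67). The two roots are 17 and 50.

17, 50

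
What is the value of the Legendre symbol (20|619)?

Pull out 2^2: since 619 ≡ 3 (mod 8), (2/619) = -1, so (2/619)^2 = +1.
Reciprocity: 5 ≡ 1 and 619 ≡ 3 (mod 4), so (5/619) = +(619/5).
Reduce top mod 5: now compute (4/5).
Pull out 2^2: since 5 ≡ 5 (mod 8), (2/5) = -1, so (2/5)^2 = +1.
Reached (1/5) = 1. Collecting the sign flips along the way, the symbol is +1.

1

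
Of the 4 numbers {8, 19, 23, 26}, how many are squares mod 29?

1

(8/29) = -1 → non-residue.
(19/29) = -1 → non-residue.
(23/29) = +1 → QR.
(26/29) = -1 → non-residue.
Total quadratic residues among the 4: 1.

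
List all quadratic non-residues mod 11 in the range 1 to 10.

2,6,7,8,10

Square k = 1,…,5 (k and 11−k give the same square):
1²=1, 2²=4, 3²=9, 4²≡5, 5²≡3 (mod 11).
The residues are {1, 3, 4, 5, 9}; the non-residues are the remaining 5 nonzero classes.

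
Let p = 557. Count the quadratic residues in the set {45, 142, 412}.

0

(45/557) = -1 → non-residue.
(142/557) = -1 → non-residue.
(412/557) = -1 → non-residue.
Total quadratic residues among the 3: 0.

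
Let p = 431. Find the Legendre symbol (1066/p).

-1

First reduce: 1066 ≡ 204 (mod 431).
Pull out 2^2: since 431 ≡ 7 (mod 8), (2/431) = +1, so (2/431)^2 = +1.
Reciprocity: 51 ≡ 3 and 431 ≡ 3 (mod 4), so (51/431) = −(431/51).
Reduce top mod 51: now compute (23/51).
Reciprocity: 23 ≡ 3 and 51 ≡ 3 (mod 4), so (23/51) = −(51/23).
Reduce top mod 23: now compute (5/23).
Reciprocity: 5 ≡ 1 and 23 ≡ 3 (mod 4), so (5/23) = +(23/5).
Reduce top mod 5: now compute (3/5).
Reciprocity: 3 ≡ 3 and 5 ≡ 1 (mod 4), so (3/5) = +(5/3).
Reduce top mod 3: now compute (2/3).
Pull out 2: since 3 ≡ 3 (mod 8), (2/3) = -1.
Reached (1/3) = 1. Collecting the sign flips along the way, the symbol is -1.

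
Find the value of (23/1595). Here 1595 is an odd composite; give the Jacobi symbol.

Reciprocity: 23 ≡ 3 and 1595 ≡ 3 (mod 4), so (23/1595) = −(1595/23).
Reduce top mod 23: now compute (8/23).
Pull out 2^3: since 23 ≡ 7 (mod 8), (2/23) = +1, so (2/23)^3 = +1.
Reached (1/23) = 1. Collecting the sign flips along the way, the symbol is -1.

-1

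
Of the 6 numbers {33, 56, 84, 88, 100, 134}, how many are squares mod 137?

(33/137) = -1 → non-residue.
(56/137) = +1 → QR.
(84/137) = -1 → non-residue.
(88/137) = +1 → QR.
(100/137) = +1 → QR.
(134/137) = -1 → non-residue.
Total quadratic residues among the 6: 3.

3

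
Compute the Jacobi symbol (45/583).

-1

Reciprocity: 45 ≡ 1 and 583 ≡ 3 (mod 4), so (45/583) = +(583/45).
Reduce top mod 45: now compute (43/45).
Reciprocity: 43 ≡ 3 and 45 ≡ 1 (mod 4), so (43/45) = +(45/43).
Reduce top mod 43: now compute (2/43).
Pull out 2: since 43 ≡ 3 (mod 8), (2/43) = -1.
Reached (1/43) = 1. Collecting the sign flips along the way, the symbol is -1.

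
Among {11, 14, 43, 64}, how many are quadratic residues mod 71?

(11/71) = -1 → non-residue.
(14/71) = -1 → non-residue.
(43/71) = +1 → QR.
(64/71) = +1 → QR.
Total quadratic residues among the 4: 2.

2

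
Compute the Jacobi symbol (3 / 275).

1

Reciprocity: 3 ≡ 3 and 275 ≡ 3 (mod 4), so (3/275) = −(275/3).
Reduce top mod 3: now compute (2/3).
Pull out 2: since 3 ≡ 3 (mod 8), (2/3) = -1.
Reached (1/3) = 1. Collecting the sign flips along the way, the symbol is +1.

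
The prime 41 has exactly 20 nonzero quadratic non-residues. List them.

3 6 7 11 12 13 14 15 17 19 22 24 26 27 28 29 30 34 35 38

Square k = 1,…,20 (k and 41−k give the same square):
1²=1, 2²=4, 3²=9, 4²=16, 5²=25, 6²=36, 7²≡8, 8²≡23, 9²≡40, 10²≡18, 11²≡39, 12²≡21, 13²≡5, 14²≡32, 15²≡20, 16²≡10, 17²≡2, 18²≡37, 19²≡33, 20²≡31 (mod 41).
The residues are {1, 2, 4, 5, 8, 9, 10, 16, 18, 20, 21, 23, 25, 31, 32, 33, 36, 37, 39, 40}; the non-residues are the remaining 20 nonzero classes.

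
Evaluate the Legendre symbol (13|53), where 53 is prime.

Reciprocity: 13 ≡ 1 and 53 ≡ 1 (mod 4), so (13/53) = +(53/13).
Reduce top mod 13: now compute (1/13).
Reached (1/13) = 1. Collecting the sign flips along the way, the symbol is +1.

1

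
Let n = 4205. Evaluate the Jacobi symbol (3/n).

-1

Reciprocity: 3 ≡ 3 and 4205 ≡ 1 (mod 4), so (3/4205) = +(4205/3).
Reduce top mod 3: now compute (2/3).
Pull out 2: since 3 ≡ 3 (mod 8), (2/3) = -1.
Reached (1/3) = 1. Collecting the sign flips along the way, the symbol is -1.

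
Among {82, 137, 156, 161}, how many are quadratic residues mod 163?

(82/163) = -1 → non-residue.
(137/163) = -1 → non-residue.
(156/163) = +1 → QR.
(161/163) = +1 → QR.
Total quadratic residues among the 4: 2.

2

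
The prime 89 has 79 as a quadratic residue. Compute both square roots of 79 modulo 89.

89 ≡ 1 (mod 4), so we find a root by search.
Trying successive values, 41² = 1681 ≡ 79 (mod 89). The other root is 89 − 41 = 48.

41, 48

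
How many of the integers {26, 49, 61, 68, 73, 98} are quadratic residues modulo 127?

6

(26/127) = +1 → QR.
(49/127) = +1 → QR.
(61/127) = +1 → QR.
(68/127) = +1 → QR.
(73/127) = +1 → QR.
(98/127) = +1 → QR.
Total quadratic residues among the 6: 6.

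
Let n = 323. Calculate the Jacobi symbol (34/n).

Pull out 2: since 323 ≡ 3 (mod 8), (2/323) = -1.
Reciprocity: 17 ≡ 1 and 323 ≡ 3 (mod 4), so (17/323) = +(323/17).
Reduce top mod 17: now compute (0/17).
Top reduces to 0: gcd > 1, so the symbol is 0.

0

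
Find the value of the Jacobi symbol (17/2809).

Reciprocity: 17 ≡ 1 and 2809 ≡ 1 (mod 4), so (17/2809) = +(2809/17).
Reduce top mod 17: now compute (4/17).
Pull out 2^2: since 17 ≡ 1 (mod 8), (2/17) = +1, so (2/17)^2 = +1.
Reached (1/17) = 1. Collecting the sign flips along the way, the symbol is +1.

1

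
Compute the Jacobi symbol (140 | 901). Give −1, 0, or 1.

-1

Pull out 2^2: since 901 ≡ 5 (mod 8), (2/901) = -1, so (2/901)^2 = +1.
Reciprocity: 35 ≡ 3 and 901 ≡ 1 (mod 4), so (35/901) = +(901/35).
Reduce top mod 35: now compute (26/35).
Pull out 2: since 35 ≡ 3 (mod 8), (2/35) = -1.
Reciprocity: 13 ≡ 1 and 35 ≡ 3 (mod 4), so (13/35) = +(35/13).
Reduce top mod 13: now compute (9/13).
Reciprocity: 9 ≡ 1 and 13 ≡ 1 (mod 4), so (9/13) = +(13/9).
Reduce top mod 9: now compute (4/9).
Pull out 2^2: since 9 ≡ 1 (mod 8), (2/9) = +1, so (2/9)^2 = +1.
Reached (1/9) = 1. Collecting the sign flips along the way, the symbol is -1.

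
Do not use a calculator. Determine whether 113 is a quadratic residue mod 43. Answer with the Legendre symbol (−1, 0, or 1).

Euler's criterion: (113/43) ≡ 27^21 (mod 43).
27^2 ≡ 41 (mod 43)
27^4 ≡ 4 (mod 43)
27^8 ≡ 16 (mod 43)
27^16 ≡ 41 (mod 43)
27^21 = 27^(16+4+1) ≡ 42 (mod 43).
Result is 42 ≡ −1, so (113/43) = −1.

-1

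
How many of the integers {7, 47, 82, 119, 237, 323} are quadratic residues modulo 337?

5

(7/337) = +1 → QR.
(47/337) = +1 → QR.
(82/337) = +1 → QR.
(119/337) = -1 → non-residue.
(237/337) = +1 → QR.
(323/337) = +1 → QR.
Total quadratic residues among the 6: 5.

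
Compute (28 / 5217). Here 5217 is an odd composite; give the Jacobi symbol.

Pull out 2^2: since 5217 ≡ 1 (mod 8), (2/5217) = +1, so (2/5217)^2 = +1.
Reciprocity: 7 ≡ 3 and 5217 ≡ 1 (mod 4), so (7/5217) = +(5217/7).
Reduce top mod 7: now compute (2/7).
Pull out 2: since 7 ≡ 7 (mod 8), (2/7) = +1.
Reached (1/7) = 1. Collecting the sign flips along the way, the symbol is +1.

1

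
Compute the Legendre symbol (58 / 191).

Pull out 2: since 191 ≡ 7 (mod 8), (2/191) = +1.
Reciprocity: 29 ≡ 1 and 191 ≡ 3 (mod 4), so (29/191) = +(191/29).
Reduce top mod 29: now compute (17/29).
Reciprocity: 17 ≡ 1 and 29 ≡ 1 (mod 4), so (17/29) = +(29/17).
Reduce top mod 17: now compute (12/17).
Pull out 2^2: since 17 ≡ 1 (mod 8), (2/17) = +1, so (2/17)^2 = +1.
Reciprocity: 3 ≡ 3 and 17 ≡ 1 (mod 4), so (3/17) = +(17/3).
Reduce top mod 3: now compute (2/3).
Pull out 2: since 3 ≡ 3 (mod 8), (2/3) = -1.
Reached (1/3) = 1. Collecting the sign flips along the way, the symbol is -1.

-1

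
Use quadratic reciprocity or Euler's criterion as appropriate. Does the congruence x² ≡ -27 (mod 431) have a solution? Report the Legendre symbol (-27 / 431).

Euler's criterion: (-27/431) ≡ 404^215 (mod 431).
404^2 ≡ 298 (mod 431)
404^4 ≡ 18 (mod 431)
404^8 ≡ 324 (mod 431)
404^16 ≡ 243 (mod 431)
404^32 ≡ 2 (mod 431)
404^64 ≡ 4 (mod 431)
404^128 ≡ 16 (mod 431)
404^215 = 404^(128+64+16+4+2+1) ≡ 430 (mod 431).
Result is 430 ≡ −1, so (-27/431) = −1.

-1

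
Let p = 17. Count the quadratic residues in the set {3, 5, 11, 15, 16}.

2

(3/17) = -1 → non-residue.
(5/17) = -1 → non-residue.
(11/17) = -1 → non-residue.
(15/17) = +1 → QR.
(16/17) = +1 → QR.
Total quadratic residues among the 5: 2.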